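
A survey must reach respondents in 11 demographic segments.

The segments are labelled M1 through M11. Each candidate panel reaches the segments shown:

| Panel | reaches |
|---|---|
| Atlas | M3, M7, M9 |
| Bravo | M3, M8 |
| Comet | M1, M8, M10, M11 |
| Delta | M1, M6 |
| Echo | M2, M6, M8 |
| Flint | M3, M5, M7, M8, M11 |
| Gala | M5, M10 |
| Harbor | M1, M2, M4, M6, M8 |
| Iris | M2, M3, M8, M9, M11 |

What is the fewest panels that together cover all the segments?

Atlas and Comet and Flint and Harbor together: Atlas ∪ Comet ∪ Flint ∪ Harbor = {M1, M2, M3, M4, M5, M6, M7, M8, M9, M10, M11} — every segment is covered.
No 3 of the 9 panels cover everything (all 84 combinations miss at least one segment), so 4 is optimal.

4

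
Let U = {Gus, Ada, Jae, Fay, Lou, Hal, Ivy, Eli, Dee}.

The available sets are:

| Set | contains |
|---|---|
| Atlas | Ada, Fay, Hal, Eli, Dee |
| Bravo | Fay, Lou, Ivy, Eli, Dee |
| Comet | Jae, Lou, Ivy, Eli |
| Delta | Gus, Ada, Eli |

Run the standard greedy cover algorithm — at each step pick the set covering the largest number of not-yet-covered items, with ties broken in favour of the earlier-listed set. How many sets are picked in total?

3

Greedy: pick Atlas (covers 5 new) → pick Comet (covers 3 new) → pick Delta (covers 1 new). Total picks: 3.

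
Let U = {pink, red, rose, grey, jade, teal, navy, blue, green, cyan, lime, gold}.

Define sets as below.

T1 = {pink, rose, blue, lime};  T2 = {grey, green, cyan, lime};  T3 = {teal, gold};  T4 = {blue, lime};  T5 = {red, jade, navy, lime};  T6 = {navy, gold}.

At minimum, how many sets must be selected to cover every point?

T1 and T2 and T3 and T5 together: T1 ∪ T2 ∪ T3 ∪ T5 = {pink, red, rose, grey, jade, teal, navy, blue, green, cyan, lime, gold} — every point is covered.
Only T1 contains pink, so T1 is forced; the remaining 8 points need at least 3 more sets (each remaining set adds at most 3) — so at least 4 sets are needed, and 4 is optimal.

4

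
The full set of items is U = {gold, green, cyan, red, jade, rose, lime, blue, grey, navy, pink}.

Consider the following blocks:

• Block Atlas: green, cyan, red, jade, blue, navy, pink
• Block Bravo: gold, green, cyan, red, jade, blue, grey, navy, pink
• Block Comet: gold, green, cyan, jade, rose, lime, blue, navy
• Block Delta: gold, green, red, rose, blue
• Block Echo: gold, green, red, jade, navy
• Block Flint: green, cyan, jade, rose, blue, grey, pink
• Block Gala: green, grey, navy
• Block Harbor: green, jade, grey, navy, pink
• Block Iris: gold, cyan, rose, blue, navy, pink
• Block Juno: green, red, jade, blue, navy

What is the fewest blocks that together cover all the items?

Bravo and Comet together: Bravo ∪ Comet = {gold, green, cyan, red, jade, rose, lime, blue, grey, navy, pink} — every item is covered.
No single block has all 11 items (the largest, Bravo, has 9), so 2 is optimal.

2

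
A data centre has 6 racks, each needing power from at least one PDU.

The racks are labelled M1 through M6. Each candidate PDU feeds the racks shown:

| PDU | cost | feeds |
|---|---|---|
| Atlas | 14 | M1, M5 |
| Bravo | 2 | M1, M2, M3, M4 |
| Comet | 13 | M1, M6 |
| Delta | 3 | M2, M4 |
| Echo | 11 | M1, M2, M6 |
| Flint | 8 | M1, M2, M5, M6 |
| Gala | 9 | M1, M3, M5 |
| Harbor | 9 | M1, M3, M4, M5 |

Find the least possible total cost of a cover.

Bravo, Flint together cover every rack (Bravo ∪ Flint = {M1, M2, M3, M4, M5, M6}); total cost 2 + 8 = 10.
No covering selection has total cost below 10.

10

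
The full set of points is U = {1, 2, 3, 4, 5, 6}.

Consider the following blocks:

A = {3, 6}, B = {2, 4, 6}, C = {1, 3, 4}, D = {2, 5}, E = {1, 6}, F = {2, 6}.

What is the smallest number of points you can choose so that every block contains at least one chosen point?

3

H = {2, 4, 6} meets every block (each contains at least one member of H), and |H| = 3.
No choice of 2 points meets every block, so 3 is the minimum.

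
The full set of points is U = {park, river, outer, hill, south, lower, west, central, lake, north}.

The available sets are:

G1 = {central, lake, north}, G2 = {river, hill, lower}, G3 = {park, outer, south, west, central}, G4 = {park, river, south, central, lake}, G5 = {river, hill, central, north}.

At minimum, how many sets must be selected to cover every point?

G1 and G2 and G3 together: G1 ∪ G2 ∪ G3 = {park, river, outer, hill, south, lower, west, central, lake, north} — every point is covered.
Only G3 contains outer, so G3 is forced; the remaining 5 points need at least 2 more sets (each remaining set adds at most 3) — so at least 3 sets are needed, and 3 is optimal.

3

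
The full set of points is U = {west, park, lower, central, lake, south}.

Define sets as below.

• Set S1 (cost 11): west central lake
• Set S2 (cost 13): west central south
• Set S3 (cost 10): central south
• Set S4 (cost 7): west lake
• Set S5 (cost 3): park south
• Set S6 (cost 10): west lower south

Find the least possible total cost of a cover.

24

S1, S5, S6 together cover every point (S1 ∪ S5 ∪ S6 = {west, park, lower, central, lake, south}); total cost 11 + 3 + 10 = 24.
The greedy pick S5, S4, S3, S6 costs 30; no covering selection beats 24.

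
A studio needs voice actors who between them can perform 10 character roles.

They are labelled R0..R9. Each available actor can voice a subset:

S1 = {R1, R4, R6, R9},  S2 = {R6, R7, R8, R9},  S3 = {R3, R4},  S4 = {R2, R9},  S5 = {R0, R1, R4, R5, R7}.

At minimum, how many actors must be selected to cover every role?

4

S2 and S3 and S4 and S5 together: S2 ∪ S3 ∪ S4 ∪ S5 = {R0, R1, R2, R3, R4, R5, R6, R7, R8, R9} — every role is covered.
No 3 of the 5 actors cover everything (all 10 combinations miss at least one role), so 4 is optimal.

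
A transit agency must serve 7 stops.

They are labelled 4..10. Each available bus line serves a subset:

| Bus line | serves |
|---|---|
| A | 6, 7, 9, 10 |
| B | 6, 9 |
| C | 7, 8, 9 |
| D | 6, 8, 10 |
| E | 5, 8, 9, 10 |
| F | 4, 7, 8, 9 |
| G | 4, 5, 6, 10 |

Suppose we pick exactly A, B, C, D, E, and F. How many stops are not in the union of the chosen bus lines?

0

Union of A, B, C, D, E, F = {4, 5, 6, 7, 8, 9, 10} — that's every stop, so 0 are uncovered.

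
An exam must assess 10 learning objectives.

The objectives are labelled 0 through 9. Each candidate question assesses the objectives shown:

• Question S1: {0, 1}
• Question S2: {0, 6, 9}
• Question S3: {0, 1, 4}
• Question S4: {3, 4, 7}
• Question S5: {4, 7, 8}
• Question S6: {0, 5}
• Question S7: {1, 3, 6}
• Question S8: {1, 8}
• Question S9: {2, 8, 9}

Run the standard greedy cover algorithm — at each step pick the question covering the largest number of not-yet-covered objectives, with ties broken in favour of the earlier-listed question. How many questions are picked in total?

Greedy: pick S2 (covers 3 new) → pick S4 (covers 3 new) → pick S8 (covers 2 new) → pick S6 (covers 1 new) → pick S9 (covers 1 new). Total picks: 5.
(The true minimum cover uses only 4 questions, so greedy is not optimal here.)

5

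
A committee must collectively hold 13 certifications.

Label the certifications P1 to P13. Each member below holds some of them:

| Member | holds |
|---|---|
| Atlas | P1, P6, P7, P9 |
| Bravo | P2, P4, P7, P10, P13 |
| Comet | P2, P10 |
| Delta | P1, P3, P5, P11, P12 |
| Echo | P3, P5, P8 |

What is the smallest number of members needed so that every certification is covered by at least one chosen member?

4

Atlas and Bravo and Delta and Echo together: Atlas ∪ Bravo ∪ Delta ∪ Echo = {P1, P2, P3, P4, P5, P6, P7, P8, P9, P10, P11, P12, P13} — every certification is covered.
Only Atlas contains P6, so Atlas is forced; the remaining 9 certifications need at least 3 more members (each remaining member adds at most 4) — so at least 4 members are needed, and 4 is optimal.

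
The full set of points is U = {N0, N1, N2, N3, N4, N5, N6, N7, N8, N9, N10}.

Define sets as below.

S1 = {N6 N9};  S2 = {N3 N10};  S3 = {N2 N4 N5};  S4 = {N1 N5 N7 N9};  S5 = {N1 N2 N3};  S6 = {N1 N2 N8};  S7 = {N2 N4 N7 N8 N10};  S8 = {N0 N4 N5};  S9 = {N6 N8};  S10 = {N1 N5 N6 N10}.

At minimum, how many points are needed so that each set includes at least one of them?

4

H = {N1, N5, N6, N10} meets every set (each contains at least one member of H), and |H| = 4.
The sets S1, S2, S6, S8 are pairwise disjoint, so any hitting set needs a separate point for each — at least 4. Hence 4 is optimal.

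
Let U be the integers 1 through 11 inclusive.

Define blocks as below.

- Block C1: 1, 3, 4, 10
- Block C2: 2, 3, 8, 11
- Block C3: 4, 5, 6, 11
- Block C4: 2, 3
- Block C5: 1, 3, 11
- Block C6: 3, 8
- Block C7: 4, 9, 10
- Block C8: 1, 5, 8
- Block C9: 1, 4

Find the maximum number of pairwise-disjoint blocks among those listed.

3

C4, C7, C8 are pairwise disjoint (C4={2,3}; C7={4,9,10}; C8={1,5,8}).
Every remaining block overlaps one of these, and no 4 of the listed blocks are pairwise disjoint, so 3 is the maximum.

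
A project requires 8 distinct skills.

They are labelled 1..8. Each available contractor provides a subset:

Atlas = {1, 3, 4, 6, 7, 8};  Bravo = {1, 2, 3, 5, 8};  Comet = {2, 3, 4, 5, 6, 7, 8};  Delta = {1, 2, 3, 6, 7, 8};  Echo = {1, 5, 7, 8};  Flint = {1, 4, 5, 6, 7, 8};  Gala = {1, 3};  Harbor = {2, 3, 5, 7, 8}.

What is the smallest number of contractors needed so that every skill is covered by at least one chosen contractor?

2

Take {Flint, Harbor}. Their union is {1, 2, 3, 4, 5, 6, 7, 8}, which is all 8 skills.
No single contractor has all 8 skills (the largest, Comet, has 7), so 2 is optimal.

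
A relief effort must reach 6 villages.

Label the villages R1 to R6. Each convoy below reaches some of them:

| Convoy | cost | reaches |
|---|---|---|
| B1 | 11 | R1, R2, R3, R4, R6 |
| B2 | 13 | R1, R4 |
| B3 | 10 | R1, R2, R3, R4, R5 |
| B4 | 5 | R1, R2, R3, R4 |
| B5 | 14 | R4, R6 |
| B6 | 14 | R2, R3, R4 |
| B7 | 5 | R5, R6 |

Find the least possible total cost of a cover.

B4, B7 together cover every village (B4 ∪ B7 = {R1, R2, R3, R4, R5, R6}); total cost 5 + 5 = 10.
No covering selection has total cost below 10.

10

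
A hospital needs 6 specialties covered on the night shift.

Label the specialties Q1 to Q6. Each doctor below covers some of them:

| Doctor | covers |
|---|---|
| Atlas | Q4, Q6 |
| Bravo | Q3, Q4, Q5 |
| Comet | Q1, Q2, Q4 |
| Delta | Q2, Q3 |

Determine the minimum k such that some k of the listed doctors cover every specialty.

3

Atlas and Bravo and Comet together: Atlas ∪ Bravo ∪ Comet = {Q1, Q2, Q3, Q4, Q5, Q6} — every specialty is covered.
Only Comet contains Q1, so Comet is forced; the remaining 3 specialties need at least 2 more doctors (each remaining doctor adds at most 2) — so at least 3 doctors are needed, and 3 is optimal.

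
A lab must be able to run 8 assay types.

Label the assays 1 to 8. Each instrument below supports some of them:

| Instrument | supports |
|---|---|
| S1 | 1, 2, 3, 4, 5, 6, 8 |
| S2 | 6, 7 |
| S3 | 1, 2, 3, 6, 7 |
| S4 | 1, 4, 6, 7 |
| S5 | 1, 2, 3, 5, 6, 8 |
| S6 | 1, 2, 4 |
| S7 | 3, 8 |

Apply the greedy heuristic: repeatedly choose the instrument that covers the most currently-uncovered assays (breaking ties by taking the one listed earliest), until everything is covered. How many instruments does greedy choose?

2

Greedy: pick S1 (covers 7 new) → pick S2 (covers 1 new). Total picks: 2.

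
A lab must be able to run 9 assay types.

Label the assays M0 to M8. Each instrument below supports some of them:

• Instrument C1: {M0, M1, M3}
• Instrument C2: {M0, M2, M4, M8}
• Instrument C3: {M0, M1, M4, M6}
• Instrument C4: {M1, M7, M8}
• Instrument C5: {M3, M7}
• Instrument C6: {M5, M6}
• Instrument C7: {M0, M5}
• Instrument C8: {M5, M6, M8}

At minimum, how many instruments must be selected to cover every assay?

4

C2 and C3 and C5 and C7 together: C2 ∪ C3 ∪ C5 ∪ C7 = {M0, M1, M2, M3, M4, M5, M6, M7, M8} — every assay is covered.
Only C2 contains M2, so C2 is forced; the remaining 5 assays need at least 3 more instruments (each remaining instrument adds at most 2) — so at least 4 instruments are needed, and 4 is optimal.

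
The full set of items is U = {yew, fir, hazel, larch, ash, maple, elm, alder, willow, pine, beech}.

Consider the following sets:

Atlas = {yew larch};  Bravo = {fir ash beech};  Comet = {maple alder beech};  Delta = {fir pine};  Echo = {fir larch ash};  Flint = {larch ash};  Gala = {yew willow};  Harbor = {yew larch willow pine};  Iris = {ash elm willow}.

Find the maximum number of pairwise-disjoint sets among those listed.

Atlas, Comet, Delta, Iris are pairwise disjoint (Atlas={yew,larch}; Comet={maple,alder,beech}; Delta={fir,pine}; Iris={ash,elm,willow}).
Every remaining set overlaps one of these, and no 5 of the listed sets are pairwise disjoint, so 4 is the maximum.

4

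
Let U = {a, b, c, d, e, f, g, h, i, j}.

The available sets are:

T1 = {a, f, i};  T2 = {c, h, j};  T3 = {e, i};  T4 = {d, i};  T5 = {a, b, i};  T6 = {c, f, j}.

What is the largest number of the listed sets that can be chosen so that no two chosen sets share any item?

T1, T2 are pairwise disjoint (T1={a,f,i}; T2={c,h,j}).
Every remaining set overlaps one of these, and no 3 of the listed sets are pairwise disjoint, so 2 is the maximum.

2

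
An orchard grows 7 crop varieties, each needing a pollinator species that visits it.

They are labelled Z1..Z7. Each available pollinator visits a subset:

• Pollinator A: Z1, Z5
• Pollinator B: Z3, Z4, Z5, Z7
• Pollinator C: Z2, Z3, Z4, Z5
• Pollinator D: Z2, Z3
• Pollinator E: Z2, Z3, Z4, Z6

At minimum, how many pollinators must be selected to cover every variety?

3

A and B and E together: A ∪ B ∪ E = {Z1, Z2, Z3, Z4, Z5, Z6, Z7} — every variety is covered.
Only A contains Z1, so A is forced; the remaining 5 varieties need at least 2 more pollinators (each remaining pollinator adds at most 4) — so at least 3 pollinators are needed, and 3 is optimal.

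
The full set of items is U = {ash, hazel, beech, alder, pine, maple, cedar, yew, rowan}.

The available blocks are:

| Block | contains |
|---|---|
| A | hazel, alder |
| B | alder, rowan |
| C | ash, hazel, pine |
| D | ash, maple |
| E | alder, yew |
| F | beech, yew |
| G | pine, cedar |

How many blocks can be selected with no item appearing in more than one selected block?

B, D, F, G are pairwise disjoint (B={alder,rowan}; D={ash,maple}; F={beech,yew}; G={pine,cedar}).
Every remaining block overlaps one of these, and no 5 of the listed blocks are pairwise disjoint, so 4 is the maximum.

4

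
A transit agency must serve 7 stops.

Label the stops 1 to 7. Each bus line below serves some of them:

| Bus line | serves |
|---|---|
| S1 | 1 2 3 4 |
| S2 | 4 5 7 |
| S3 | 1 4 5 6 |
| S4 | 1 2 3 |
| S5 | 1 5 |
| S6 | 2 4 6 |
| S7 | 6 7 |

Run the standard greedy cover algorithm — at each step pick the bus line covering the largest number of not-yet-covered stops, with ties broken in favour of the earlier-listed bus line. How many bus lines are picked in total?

3

Greedy: pick S1 (covers 4 new) → pick S2 (covers 2 new) → pick S3 (covers 1 new). Total picks: 3.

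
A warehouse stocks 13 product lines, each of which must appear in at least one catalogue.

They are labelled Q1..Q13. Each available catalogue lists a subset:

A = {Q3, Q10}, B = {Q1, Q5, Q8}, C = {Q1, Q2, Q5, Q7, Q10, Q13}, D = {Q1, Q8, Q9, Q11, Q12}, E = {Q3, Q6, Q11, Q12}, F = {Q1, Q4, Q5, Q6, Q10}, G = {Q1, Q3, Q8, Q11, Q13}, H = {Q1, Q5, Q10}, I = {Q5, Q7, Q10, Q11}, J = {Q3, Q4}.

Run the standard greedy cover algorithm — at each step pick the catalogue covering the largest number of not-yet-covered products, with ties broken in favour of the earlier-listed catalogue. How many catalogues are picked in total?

Greedy: pick C (covers 6 new) → pick D (covers 4 new) → pick E (covers 2 new) → pick F (covers 1 new). Total picks: 4.

4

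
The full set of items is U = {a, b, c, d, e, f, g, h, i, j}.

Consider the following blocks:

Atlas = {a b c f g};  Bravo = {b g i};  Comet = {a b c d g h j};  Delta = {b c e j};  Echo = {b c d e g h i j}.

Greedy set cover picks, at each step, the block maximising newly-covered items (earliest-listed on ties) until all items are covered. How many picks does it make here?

Greedy: pick Echo (covers 8 new) → pick Atlas (covers 2 new). Total picks: 2.

2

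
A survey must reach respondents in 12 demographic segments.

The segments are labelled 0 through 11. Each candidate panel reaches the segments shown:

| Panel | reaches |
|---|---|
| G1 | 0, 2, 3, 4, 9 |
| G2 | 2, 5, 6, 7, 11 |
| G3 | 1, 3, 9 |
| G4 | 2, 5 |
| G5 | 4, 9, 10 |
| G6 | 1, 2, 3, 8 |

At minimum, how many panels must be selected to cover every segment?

4

G1 and G2 and G5 and G6 together: G1 ∪ G2 ∪ G5 ∪ G6 = {0, 1, 2, 3, 4, 5, 6, 7, 8, 9, 10, 11} — every segment is covered.
No 3 of the 6 panels cover everything (all 20 combinations miss at least one segment), so 4 is optimal.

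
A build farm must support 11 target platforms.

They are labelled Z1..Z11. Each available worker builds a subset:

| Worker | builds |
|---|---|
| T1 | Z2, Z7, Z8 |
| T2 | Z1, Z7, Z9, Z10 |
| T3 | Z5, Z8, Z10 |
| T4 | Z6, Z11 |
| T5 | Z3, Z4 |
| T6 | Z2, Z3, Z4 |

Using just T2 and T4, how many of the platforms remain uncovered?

5

Union of T2, T4 = {Z1, Z6, Z7, Z9, Z10, Z11}.
Not covered: Z2, Z3, Z4, Z5, Z8 — 5 platforms.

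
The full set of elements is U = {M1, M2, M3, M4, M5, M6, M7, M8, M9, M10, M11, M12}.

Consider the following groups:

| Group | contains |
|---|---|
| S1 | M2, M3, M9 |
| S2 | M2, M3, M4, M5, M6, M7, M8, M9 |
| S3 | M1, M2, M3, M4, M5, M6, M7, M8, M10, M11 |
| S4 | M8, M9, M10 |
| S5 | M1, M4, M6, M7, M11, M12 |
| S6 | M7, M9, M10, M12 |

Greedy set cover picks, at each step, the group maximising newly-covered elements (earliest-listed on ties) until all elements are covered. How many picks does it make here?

Greedy: pick S3 (covers 10 new) → pick S6 (covers 2 new). Total picks: 2.

2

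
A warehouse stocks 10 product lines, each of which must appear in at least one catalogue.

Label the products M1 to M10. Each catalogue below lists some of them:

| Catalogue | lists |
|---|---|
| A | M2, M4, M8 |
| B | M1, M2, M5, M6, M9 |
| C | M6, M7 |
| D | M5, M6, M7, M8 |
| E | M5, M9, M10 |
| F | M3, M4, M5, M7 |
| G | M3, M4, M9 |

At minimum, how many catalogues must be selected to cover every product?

B and D and E and G together: B ∪ D ∪ E ∪ G = {M1, M2, M3, M4, M5, M6, M7, M8, M9, M10} — every product is covered.
Only E contains M10, so E is forced; the remaining 7 products need at least 3 more catalogues (each remaining catalogue adds at most 3) — so at least 4 catalogues are needed, and 4 is optimal.

4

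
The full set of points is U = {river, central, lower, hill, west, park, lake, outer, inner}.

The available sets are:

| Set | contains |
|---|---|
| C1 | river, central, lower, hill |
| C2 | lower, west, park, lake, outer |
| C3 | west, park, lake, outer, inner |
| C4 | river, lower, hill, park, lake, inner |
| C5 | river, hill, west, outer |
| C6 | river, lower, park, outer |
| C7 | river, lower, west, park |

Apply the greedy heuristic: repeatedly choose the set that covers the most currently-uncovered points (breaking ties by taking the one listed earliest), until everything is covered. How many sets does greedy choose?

Greedy: pick C4 (covers 6 new) → pick C2 (covers 2 new) → pick C1 (covers 1 new). Total picks: 3.
(The true minimum cover uses only 2 sets, so greedy is not optimal here.)

3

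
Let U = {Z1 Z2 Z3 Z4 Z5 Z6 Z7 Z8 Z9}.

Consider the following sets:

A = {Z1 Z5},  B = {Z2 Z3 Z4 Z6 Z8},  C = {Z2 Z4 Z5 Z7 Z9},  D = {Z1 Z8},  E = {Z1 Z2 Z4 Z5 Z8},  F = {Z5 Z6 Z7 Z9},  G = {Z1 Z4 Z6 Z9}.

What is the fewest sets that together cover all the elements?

Take {B, C, E}. Their union is {Z1, Z2, Z3, Z4, Z5, Z6, Z7, Z8, Z9}, which is all 9 elements.
Only B contains Z3, so B is forced; the remaining 4 elements need at least 2 more sets (each remaining set adds at most 3) — so at least 3 sets are needed, and 3 is optimal.

3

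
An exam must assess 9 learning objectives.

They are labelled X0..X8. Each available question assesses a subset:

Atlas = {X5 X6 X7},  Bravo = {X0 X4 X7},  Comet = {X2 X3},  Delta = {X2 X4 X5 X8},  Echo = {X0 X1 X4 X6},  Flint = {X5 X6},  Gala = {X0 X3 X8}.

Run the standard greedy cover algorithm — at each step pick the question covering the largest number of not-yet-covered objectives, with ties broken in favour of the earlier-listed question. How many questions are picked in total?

4

Greedy: pick Delta (covers 4 new) → pick Echo (covers 3 new) → pick Atlas (covers 1 new) → pick Comet (covers 1 new). Total picks: 4.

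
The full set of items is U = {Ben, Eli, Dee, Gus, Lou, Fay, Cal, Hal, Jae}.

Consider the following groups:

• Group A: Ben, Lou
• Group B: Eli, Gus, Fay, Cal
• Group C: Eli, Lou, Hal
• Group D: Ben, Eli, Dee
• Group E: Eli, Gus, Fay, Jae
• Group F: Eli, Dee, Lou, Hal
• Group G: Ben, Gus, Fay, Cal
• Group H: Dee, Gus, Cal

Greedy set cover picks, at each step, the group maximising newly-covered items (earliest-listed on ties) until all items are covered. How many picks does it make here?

Greedy: pick B (covers 4 new) → pick F (covers 3 new) → pick A (covers 1 new) → pick E (covers 1 new). Total picks: 4.
(The true minimum cover uses only 3 groups, so greedy is not optimal here.)

4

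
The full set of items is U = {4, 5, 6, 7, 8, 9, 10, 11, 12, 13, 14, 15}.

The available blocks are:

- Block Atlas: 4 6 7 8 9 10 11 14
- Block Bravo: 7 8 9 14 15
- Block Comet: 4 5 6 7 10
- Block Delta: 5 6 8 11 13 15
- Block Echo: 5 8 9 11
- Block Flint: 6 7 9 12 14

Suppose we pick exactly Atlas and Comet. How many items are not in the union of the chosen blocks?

Union of Atlas, Comet = {4, 5, 6, 7, 8, 9, 10, 11, 14}.
Not covered: 12, 13, 15 — 3 items.

3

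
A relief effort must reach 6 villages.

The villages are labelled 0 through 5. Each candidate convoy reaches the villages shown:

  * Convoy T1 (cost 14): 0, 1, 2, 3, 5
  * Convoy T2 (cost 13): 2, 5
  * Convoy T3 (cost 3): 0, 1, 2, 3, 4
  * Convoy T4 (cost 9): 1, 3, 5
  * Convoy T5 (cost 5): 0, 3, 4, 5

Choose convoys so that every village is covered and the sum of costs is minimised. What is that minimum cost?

T3, T5 together cover every village (T3 ∪ T5 = {0, 1, 2, 3, 4, 5}); total cost 3 + 5 = 8.
No covering selection has total cost below 8.

8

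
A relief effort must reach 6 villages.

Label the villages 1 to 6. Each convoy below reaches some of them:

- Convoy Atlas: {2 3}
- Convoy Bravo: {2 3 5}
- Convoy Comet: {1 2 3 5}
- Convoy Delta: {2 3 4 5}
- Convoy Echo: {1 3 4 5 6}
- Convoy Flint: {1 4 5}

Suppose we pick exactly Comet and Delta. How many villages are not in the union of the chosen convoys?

1

Union of Comet, Delta = {1, 2, 3, 4, 5}.
Not covered: 6 — 1 village.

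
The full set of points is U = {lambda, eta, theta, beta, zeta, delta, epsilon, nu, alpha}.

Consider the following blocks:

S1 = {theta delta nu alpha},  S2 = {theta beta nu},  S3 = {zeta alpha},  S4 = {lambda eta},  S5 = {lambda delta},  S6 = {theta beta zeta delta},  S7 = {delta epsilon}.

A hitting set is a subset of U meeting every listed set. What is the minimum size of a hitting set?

Take H = {eta, beta, zeta, delta}. Each listed block contains at least one of these, so H is a hitting set of size 4.
The blocks S2, S3, S4, S7 are pairwise disjoint, so any hitting set needs a separate point for each — at least 4. Hence 4 is optimal.

4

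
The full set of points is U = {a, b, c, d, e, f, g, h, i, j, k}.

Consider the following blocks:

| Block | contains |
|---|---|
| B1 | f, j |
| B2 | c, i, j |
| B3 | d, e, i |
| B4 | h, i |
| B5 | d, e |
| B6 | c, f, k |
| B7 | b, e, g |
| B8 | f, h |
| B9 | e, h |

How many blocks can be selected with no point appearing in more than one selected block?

3

B4, B5, B6 are pairwise disjoint (B4={h,i}; B5={d,e}; B6={c,f,k}).
Every remaining block overlaps one of these, and no 4 of the listed blocks are pairwise disjoint, so 3 is the maximum.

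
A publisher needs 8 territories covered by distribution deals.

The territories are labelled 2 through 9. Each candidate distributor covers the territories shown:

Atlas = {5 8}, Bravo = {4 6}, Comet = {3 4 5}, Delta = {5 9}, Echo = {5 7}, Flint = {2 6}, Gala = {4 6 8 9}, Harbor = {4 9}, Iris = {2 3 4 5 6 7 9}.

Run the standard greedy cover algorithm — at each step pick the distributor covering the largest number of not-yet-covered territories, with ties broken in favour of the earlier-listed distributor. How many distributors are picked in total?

Greedy: pick Iris (covers 7 new) → pick Atlas (covers 1 new). Total picks: 2.

2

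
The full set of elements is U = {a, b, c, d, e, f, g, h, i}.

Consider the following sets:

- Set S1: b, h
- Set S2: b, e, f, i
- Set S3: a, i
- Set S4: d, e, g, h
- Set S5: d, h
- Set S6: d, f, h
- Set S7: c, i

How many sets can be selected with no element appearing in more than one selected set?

2

S6, S7 are pairwise disjoint (S6={d,f,h}; S7={c,i}).
Every remaining set overlaps one of these, and no 3 of the listed sets are pairwise disjoint, so 2 is the maximum.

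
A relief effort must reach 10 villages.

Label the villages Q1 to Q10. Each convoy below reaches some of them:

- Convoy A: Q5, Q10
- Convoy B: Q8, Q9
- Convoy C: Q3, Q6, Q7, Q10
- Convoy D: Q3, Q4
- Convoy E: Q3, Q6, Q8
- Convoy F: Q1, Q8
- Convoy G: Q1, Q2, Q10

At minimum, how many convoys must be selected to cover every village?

5

Take {A, B, C, D, G}. Their union is {Q1, Q2, Q3, Q4, Q5, Q6, Q7, Q8, Q9, Q10}, which is all 10 villages.
No 4 of the 7 convoys cover everything (all 35 combinations miss at least one village), so 5 is optimal.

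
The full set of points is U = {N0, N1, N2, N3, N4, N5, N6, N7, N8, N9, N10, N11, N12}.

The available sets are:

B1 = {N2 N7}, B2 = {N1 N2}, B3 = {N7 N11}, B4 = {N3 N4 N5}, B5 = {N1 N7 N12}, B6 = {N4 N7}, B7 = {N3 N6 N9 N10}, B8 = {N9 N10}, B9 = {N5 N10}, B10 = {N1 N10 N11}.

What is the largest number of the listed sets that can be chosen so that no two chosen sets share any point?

4

B2, B3, B4, B8 are pairwise disjoint (B2={N1,N2}; B3={N7,N11}; B4={N3,N4,N5}; B8={N9,N10}).
Every remaining set overlaps one of these, and no 5 of the listed sets are pairwise disjoint, so 4 is the maximum.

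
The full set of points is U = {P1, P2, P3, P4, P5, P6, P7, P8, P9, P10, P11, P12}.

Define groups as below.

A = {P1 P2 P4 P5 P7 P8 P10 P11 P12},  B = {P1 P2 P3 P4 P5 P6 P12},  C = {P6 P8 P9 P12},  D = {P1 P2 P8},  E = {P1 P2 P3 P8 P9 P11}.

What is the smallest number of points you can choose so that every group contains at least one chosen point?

The 2 points {P6, P8} hit every group.
No single point lies in every group, so at least 2 are needed and 2 is optimal.

2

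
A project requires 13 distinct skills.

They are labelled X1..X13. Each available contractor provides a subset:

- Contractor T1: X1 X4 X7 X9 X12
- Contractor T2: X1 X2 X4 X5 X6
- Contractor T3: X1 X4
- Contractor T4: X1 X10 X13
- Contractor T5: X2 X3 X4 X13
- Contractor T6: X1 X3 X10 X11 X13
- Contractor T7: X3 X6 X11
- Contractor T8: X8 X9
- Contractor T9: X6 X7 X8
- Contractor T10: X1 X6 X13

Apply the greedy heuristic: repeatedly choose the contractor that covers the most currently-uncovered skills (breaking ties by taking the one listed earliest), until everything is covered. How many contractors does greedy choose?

Greedy: pick T1 (covers 5 new) → pick T6 (covers 4 new) → pick T2 (covers 3 new) → pick T8 (covers 1 new). Total picks: 4.

4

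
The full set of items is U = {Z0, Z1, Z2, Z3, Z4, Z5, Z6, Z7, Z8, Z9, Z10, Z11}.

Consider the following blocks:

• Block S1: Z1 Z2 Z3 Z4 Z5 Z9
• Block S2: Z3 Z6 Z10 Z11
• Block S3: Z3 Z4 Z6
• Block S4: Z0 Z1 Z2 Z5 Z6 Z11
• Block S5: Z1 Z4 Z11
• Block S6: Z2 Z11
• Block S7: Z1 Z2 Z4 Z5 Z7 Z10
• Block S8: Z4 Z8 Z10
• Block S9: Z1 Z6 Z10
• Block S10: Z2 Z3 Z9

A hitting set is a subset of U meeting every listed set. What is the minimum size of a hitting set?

Take H = {Z2, Z4, Z6}. Each listed block contains at least one of these, so H is a hitting set of size 3.
No choice of 2 items meets every block, so 3 is the minimum.

3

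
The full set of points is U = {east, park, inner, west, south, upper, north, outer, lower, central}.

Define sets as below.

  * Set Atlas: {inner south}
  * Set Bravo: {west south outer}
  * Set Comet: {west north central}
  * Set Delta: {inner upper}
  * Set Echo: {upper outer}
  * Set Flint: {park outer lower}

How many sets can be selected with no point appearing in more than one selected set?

3

Atlas, Comet, Echo are pairwise disjoint (Atlas={inner,south}; Comet={west,north,central}; Echo={upper,outer}).
Every remaining set overlaps one of these, and no 4 of the listed sets are pairwise disjoint, so 3 is the maximum.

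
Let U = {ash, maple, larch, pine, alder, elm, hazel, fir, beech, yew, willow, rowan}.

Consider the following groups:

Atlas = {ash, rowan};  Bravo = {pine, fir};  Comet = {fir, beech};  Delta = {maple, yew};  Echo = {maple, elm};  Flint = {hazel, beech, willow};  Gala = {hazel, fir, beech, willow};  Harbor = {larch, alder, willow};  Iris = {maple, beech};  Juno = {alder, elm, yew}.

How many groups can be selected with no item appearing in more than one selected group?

Atlas, Bravo, Harbor, Iris are pairwise disjoint (Atlas={ash,rowan}; Bravo={pine,fir}; Harbor={larch,alder,willow}; Iris={maple,beech}).
Every remaining group overlaps one of these, and no 5 of the listed groups are pairwise disjoint, so 4 is the maximum.

4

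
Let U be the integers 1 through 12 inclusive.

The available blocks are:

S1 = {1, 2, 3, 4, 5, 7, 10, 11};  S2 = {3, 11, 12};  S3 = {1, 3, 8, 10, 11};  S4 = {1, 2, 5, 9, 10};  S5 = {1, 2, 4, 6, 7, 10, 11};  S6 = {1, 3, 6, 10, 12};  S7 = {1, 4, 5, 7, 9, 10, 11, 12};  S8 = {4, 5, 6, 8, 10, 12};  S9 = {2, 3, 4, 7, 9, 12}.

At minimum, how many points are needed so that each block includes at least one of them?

H = {1, 12} meets every block (each contains at least one member of H), and |H| = 2.
The blocks S2, S4 are pairwise disjoint, so any hitting set needs a separate point for each — at least 2. Hence 2 is optimal.

2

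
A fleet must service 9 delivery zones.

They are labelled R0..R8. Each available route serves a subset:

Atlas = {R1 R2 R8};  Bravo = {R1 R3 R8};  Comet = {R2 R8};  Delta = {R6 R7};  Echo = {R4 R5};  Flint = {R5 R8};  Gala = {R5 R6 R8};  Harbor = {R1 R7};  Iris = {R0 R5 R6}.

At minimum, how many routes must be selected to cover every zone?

5

Bravo and Comet and Echo and Harbor and Iris together: Bravo ∪ Comet ∪ Echo ∪ Harbor ∪ Iris = {R0, R1, R2, R3, R4, R5, R6, R7, R8} — every zone is covered.
No 4 of the 9 routes cover everything (all 126 combinations miss at least one zone), so 5 is optimal.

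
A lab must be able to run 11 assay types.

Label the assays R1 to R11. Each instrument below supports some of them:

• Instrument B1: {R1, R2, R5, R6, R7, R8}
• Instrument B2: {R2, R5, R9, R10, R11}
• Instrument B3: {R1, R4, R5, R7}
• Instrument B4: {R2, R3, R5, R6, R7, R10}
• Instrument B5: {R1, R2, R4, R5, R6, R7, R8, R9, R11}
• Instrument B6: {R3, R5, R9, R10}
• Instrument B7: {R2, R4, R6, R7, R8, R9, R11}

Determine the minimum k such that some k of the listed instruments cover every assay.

2

B4 and B5 together: B4 ∪ B5 = {R1, R2, R3, R4, R5, R6, R7, R8, R9, R10, R11} — every assay is covered.
No single instrument has all 11 assays (the largest, B5, has 9), so 2 is optimal.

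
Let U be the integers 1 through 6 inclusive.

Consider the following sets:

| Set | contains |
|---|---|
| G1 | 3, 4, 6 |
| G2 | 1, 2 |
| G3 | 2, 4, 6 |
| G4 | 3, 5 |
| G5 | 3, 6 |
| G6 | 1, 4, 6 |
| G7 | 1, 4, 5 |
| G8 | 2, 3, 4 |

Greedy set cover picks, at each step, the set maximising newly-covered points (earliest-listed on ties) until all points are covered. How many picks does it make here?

Greedy: pick G1 (covers 3 new) → pick G2 (covers 2 new) → pick G4 (covers 1 new). Total picks: 3.

3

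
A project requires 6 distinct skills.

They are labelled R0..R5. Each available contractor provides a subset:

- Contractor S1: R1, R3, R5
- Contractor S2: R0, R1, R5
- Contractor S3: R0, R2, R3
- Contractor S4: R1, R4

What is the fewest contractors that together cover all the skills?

3

Take {S2, S3, S4}. Their union is {R0, R1, R2, R3, R4, R5}, which is all 6 skills.
Only S3 contains R2, so S3 is forced; the remaining 3 skills need at least 2 more contractors (each remaining contractor adds at most 2) — so at least 3 contractors are needed, and 3 is optimal.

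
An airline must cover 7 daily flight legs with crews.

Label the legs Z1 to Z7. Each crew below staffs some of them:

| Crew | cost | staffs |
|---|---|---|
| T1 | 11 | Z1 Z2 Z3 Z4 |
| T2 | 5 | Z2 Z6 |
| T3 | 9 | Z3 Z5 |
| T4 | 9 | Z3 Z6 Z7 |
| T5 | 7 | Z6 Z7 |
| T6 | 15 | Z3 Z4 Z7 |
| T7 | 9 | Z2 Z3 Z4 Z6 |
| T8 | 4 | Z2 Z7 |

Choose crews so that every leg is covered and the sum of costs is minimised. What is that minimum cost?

27

T1, T3, T5 together cover every leg (T1 ∪ T3 ∪ T5 = {Z1, Z2, Z3, Z4, Z5, Z6, Z7}); total cost 11 + 9 + 7 = 27.
The greedy pick T8, T7, T3, T1 costs 33; no covering selection beats 27.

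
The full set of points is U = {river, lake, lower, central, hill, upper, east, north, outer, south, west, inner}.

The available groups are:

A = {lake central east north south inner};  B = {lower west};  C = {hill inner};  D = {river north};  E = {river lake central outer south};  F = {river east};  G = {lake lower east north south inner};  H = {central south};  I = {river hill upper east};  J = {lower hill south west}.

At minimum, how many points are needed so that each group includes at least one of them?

Take T = {river, lower, central, inner}. Each listed group contains at least one of these, so T is a hitting set of size 4.
The groups B, C, D, H are pairwise disjoint, so any hitting set needs a separate point for each — at least 4. Hence 4 is optimal.

4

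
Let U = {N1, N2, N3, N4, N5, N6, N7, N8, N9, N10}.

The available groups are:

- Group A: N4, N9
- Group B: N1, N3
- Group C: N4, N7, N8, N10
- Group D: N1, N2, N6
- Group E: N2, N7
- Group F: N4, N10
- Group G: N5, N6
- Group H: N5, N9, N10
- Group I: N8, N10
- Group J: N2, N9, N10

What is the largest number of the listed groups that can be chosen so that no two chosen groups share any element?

5

A, B, E, G, I are pairwise disjoint (A={N4,N9}; B={N1,N3}; E={N2,N7}; G={N5,N6}; I={N8,N10}).
Every remaining group overlaps one of these, and no 6 of the listed groups are pairwise disjoint, so 5 is the maximum.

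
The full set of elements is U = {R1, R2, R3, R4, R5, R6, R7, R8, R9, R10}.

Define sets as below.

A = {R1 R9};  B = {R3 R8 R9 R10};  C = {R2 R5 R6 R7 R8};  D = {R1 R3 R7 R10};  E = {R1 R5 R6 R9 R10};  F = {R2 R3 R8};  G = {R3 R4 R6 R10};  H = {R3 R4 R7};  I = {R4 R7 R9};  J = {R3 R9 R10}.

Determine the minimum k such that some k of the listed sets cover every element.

Take {E, F, H}. Their union is {R1, R2, R3, R4, R5, R6, R7, R8, R9, R10}, which is all 10 elements.
No 2 of the 10 sets cover everything (all 45 combinations miss at least one element), so 3 is optimal.

3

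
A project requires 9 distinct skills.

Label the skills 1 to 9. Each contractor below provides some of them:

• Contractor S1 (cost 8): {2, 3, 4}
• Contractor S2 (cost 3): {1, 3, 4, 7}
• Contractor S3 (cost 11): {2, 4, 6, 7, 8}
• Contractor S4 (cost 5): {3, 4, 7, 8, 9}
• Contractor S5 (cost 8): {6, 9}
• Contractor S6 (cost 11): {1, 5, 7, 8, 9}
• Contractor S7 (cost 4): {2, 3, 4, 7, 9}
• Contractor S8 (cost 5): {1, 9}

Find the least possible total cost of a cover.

23

S5, S6, S7 together cover every skill (S5 ∪ S6 ∪ S7 = {1, 2, 3, 4, 5, 6, 7, 8, 9}); total cost 8 + 11 + 4 = 23.
The greedy pick S2, S7, S4, S5, S6 costs 31; no covering selection beats 23.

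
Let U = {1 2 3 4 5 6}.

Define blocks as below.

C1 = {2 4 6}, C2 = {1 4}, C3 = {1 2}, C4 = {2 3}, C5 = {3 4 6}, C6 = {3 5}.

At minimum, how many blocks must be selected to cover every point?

C1 and C2 and C6 together: C1 ∪ C2 ∪ C6 = {1, 2, 3, 4, 5, 6} — every point is covered.
Only C6 contains 5, so C6 is forced; the remaining 4 points need at least 2 more blocks (each remaining block adds at most 3) — so at least 3 blocks are needed, and 3 is optimal.

3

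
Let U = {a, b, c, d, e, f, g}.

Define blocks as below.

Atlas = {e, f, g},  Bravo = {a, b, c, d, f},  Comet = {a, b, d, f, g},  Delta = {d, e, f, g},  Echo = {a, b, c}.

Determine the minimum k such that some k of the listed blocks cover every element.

2

Bravo and Delta together: Bravo ∪ Delta = {a, b, c, d, e, f, g} — every element is covered.
No single block has all 7 elements (the largest, Bravo, has 5), so 2 is optimal.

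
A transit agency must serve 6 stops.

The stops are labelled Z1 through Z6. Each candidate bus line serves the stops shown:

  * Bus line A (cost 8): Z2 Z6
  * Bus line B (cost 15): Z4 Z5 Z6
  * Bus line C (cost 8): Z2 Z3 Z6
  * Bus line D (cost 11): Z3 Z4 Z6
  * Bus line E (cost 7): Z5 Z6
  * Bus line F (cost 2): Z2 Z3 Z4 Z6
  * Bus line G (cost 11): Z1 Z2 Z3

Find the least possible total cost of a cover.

20

E, F, G together cover every stop (E ∪ F ∪ G = {Z1, Z2, Z3, Z4, Z5, Z6}); total cost 7 + 2 + 11 = 20.
No covering selection has total cost below 20.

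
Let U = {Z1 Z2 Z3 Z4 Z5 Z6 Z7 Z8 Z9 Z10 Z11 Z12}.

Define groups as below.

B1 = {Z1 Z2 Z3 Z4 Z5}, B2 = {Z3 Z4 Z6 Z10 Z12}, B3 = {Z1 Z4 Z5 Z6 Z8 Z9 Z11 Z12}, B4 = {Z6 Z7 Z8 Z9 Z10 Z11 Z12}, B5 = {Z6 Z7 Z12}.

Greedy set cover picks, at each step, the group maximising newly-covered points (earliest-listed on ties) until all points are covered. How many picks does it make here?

Greedy: pick B3 (covers 8 new) → pick B1 (covers 2 new) → pick B4 (covers 2 new). Total picks: 3.
(The true minimum cover uses only 2 groups, so greedy is not optimal here.)

3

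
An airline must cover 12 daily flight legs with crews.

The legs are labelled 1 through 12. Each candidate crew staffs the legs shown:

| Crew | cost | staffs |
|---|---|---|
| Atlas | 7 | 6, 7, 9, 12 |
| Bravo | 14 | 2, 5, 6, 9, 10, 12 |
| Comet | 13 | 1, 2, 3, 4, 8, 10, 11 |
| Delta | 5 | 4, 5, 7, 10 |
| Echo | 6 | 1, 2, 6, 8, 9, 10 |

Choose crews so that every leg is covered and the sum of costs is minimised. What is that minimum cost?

Atlas, Comet, Delta together cover every leg (Atlas ∪ Comet ∪ Delta = {1, 2, 3, 4, 5, 6, 7, 8, 9, 10, 11, 12}); total cost 7 + 13 + 5 = 25.
The greedy pick Echo, Delta, Comet, Atlas costs 31; no covering selection beats 25.

25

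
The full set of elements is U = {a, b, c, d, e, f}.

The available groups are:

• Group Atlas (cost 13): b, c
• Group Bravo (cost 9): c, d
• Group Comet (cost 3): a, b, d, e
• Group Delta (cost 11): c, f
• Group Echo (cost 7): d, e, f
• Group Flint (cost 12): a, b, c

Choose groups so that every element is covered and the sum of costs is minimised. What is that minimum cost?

14

Comet, Delta together cover every element (Comet ∪ Delta = {a, b, c, d, e, f}); total cost 3 + 11 = 14.
No covering selection has total cost below 14.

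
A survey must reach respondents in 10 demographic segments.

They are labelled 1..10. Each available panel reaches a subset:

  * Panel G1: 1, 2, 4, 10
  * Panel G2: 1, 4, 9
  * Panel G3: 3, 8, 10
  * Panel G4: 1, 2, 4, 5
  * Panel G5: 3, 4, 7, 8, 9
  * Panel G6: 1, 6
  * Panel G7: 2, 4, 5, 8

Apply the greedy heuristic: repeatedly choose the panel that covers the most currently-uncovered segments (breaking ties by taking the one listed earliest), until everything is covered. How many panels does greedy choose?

4

Greedy: pick G5 (covers 5 new) → pick G1 (covers 3 new) → pick G4 (covers 1 new) → pick G6 (covers 1 new). Total picks: 4.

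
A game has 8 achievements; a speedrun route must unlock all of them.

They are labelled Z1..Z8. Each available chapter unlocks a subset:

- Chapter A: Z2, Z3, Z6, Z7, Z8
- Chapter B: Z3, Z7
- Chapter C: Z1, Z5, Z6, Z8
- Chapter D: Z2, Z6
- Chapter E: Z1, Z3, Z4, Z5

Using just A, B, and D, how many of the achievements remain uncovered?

3

Union of A, B, D = {Z2, Z3, Z6, Z7, Z8}.
Not covered: Z1, Z4, Z5 — 3 achievements.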